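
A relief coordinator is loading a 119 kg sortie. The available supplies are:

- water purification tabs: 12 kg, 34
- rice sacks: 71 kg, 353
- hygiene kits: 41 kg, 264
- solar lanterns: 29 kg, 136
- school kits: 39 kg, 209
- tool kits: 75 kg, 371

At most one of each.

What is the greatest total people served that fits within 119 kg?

Ranking by ratio (people served/kg): hygiene kits 6.44, school kits 5.36, rice sacks 4.97.
The ratio heuristic lands on hygiene kits + solar lanterns + school kits (609) but leaves 10 kg idle.
Dropping solar lanterns and school kits frees 68 kg; slotting in tool kits (75 kg) lifts the total to 635 at 116 kg.
Next best is rice sacks + hygiene kits at 617 (112 kg) — short by 18.

635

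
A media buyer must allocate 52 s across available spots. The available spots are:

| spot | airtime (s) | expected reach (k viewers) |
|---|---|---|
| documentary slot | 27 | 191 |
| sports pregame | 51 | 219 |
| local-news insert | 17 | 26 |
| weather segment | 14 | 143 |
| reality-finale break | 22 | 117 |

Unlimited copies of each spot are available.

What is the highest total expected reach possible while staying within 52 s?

The ratio ordering already packs tightly: 3×weather segment, 42 s, 429.

429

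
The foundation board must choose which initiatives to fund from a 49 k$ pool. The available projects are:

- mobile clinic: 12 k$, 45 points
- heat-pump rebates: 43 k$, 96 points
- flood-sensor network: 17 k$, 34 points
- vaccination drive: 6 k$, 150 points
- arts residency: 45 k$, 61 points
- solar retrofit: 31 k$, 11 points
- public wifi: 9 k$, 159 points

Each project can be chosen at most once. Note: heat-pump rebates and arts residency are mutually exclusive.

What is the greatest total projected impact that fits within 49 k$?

The ratio ordering already packs tightly: mobile clinic + flood-sensor network + vaccination drive + public wifi, 44 k$, 388.

388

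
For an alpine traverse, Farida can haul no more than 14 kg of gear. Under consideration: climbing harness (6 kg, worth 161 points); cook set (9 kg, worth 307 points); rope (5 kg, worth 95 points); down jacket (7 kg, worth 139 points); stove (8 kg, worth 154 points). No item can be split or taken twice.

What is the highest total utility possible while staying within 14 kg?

402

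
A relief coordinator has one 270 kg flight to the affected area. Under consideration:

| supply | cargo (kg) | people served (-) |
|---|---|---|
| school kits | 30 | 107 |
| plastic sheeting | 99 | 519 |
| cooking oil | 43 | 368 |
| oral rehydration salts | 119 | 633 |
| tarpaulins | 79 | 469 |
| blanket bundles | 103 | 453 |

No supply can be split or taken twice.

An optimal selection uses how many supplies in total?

Optimal total is 1520.
plastic sheeting + cooking oil + oral rehydration salts hits 1520 at 261 kg.
All optima have 3 supplies.

3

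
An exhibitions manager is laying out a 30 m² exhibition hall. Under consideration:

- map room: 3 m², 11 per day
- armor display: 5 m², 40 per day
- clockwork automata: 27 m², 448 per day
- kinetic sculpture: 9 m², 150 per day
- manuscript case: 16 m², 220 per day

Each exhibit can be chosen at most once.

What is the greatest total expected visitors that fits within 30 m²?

459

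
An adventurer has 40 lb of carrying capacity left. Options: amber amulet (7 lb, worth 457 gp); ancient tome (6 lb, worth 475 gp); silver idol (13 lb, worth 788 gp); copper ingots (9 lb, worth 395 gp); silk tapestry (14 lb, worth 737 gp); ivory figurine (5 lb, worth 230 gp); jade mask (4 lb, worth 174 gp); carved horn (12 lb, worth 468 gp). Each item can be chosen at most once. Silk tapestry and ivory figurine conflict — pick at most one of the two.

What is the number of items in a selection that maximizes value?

4

Optimal total is 2457.
For example amber amulet + ancient tome + silver idol + silk tapestry achieves it, using 40 lb.
Any selection reaching 2457 contains exactly 4 items.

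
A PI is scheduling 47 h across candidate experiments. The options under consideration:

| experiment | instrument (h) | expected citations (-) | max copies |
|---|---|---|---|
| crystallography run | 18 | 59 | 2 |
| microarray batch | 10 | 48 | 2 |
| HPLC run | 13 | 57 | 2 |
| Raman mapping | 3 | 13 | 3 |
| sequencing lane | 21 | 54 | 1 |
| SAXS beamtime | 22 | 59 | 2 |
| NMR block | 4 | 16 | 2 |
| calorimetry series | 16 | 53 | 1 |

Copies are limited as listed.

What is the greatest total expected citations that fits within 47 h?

Greedy by ratio would take 2×microarray batch + 2×HPLC run: 46 h used, total 210.
Dropping HPLC run frees 13 h; slotting in 2×Raman mapping + 2×NMR block (14 h) lifts the total to 211 at 47 h.
Every other selection either busts 47 h or exceeds an availability limit or fails to beat 211.

211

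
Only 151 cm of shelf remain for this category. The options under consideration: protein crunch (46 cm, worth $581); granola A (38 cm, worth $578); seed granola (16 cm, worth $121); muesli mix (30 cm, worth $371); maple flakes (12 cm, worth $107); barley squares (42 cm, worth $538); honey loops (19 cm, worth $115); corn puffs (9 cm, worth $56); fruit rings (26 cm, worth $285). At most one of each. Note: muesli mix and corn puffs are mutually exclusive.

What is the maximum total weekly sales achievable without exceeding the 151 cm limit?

1879

The ratio heuristic lands on protein crunch + granola A + maple flakes + barley squares + corn puffs (1860) but leaves 4 cm idle.
Replace protein crunch and corn puffs with muesli mix + fruit rings: the trade gains 19 net, giving 1879 at 148 cm.
That's the maximum — no feasible swap from here does better than 1879.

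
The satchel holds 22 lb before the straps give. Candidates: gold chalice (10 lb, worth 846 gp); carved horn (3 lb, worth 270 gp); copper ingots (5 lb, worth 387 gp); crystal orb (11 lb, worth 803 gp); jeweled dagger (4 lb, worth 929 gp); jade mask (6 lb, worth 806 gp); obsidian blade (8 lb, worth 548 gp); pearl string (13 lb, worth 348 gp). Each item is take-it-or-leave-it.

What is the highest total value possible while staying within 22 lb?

2581

By value per lb: jeweled dagger 232.25, jade mask 134.33, carved horn 90.00 lead.
The ratio heuristic lands on carved horn + copper ingots + jeweled dagger + jade mask (2392) but leaves 4 lb idle.
Replace carved horn and copper ingots with gold chalice: the trade gains 189 net, giving 2581 at 20 lb.
Runner-up carved horn + jeweled dagger + jade mask + obsidian blade tops out at 2553.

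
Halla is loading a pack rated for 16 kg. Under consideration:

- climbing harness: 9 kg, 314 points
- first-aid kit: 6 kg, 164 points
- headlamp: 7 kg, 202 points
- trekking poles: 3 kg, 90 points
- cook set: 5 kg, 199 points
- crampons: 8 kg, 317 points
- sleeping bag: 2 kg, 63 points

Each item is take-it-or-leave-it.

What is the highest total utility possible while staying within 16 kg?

606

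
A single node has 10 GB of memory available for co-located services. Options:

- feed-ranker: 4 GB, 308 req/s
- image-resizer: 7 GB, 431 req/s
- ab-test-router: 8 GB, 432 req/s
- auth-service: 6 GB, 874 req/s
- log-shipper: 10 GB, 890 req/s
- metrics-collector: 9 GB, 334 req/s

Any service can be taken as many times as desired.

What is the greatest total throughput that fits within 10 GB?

The ratio ordering already packs tightly: feed-ranker + auth-service, 10 GB, 1182.
Every other selection either busts 10 GB or fails to beat 1182.

1182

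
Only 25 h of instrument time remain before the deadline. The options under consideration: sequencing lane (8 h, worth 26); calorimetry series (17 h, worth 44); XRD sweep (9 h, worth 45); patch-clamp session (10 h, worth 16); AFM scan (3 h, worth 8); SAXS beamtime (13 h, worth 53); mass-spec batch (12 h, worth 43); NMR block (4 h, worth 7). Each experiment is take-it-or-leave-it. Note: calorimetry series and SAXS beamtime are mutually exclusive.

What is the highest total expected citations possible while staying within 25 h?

By expected citations per h: XRD sweep 5.00, SAXS beamtime 4.08, mass-spec batch 3.58 lead.
Taking XRD sweep + AFM scan + SAXS beamtime: 25 h used, 106 in expected citations.
No other feasible combination exceeds 106.

106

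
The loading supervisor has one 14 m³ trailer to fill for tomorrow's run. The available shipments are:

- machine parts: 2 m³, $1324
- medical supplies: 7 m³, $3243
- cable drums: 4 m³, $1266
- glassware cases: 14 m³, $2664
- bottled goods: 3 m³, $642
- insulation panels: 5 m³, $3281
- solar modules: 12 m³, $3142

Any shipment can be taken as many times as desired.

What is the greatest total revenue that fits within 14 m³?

The ratio ordering already packs tightly: 7×machine parts, 14 m³, 9268.
Nothing else within 14 m³ beats 9268.

9268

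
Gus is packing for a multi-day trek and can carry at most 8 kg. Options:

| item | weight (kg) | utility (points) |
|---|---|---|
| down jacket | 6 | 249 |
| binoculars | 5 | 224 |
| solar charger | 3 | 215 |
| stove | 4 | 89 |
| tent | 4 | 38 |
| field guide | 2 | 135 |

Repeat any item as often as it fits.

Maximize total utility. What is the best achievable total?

565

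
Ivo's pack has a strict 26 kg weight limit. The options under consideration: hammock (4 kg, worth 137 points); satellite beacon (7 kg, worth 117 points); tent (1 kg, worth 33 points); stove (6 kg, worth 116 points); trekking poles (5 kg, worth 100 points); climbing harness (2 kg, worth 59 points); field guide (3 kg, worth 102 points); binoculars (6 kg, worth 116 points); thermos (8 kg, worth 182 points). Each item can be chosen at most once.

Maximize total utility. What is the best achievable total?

Filling by ratio: hammock + tent + trekking poles + climbing harness + field guide + thermos for 613, with 3 kg left unused.
Dropping tent and climbing harness frees 3 kg; slotting in stove (6 kg) lifts the total to 637 at 26 kg.
Hammock + trekking poles + field guide + binoculars + thermos (26 kg) also reaches 637 — a tie, but nothing goes higher.

637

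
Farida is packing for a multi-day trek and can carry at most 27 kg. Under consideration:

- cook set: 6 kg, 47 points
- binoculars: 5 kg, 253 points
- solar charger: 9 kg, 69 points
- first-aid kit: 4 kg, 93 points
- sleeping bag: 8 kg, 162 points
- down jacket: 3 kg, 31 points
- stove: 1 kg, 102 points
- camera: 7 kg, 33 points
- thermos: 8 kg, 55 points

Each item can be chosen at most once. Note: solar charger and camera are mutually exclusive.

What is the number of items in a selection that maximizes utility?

Best achievable utility is 688.
cook set + binoculars + first-aid kit + sleeping bag + down jacket + stove hits 688 at 27 kg.
Any selection reaching 688 contains exactly 6 items.

6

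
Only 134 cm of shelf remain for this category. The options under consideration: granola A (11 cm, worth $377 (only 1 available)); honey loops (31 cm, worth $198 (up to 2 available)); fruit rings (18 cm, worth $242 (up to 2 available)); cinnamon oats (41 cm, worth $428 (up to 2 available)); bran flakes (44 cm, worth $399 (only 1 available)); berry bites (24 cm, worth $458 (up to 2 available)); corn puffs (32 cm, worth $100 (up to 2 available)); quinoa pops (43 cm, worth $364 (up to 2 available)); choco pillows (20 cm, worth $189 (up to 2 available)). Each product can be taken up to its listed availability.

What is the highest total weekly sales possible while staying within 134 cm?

1975

Density check — granola A 34.27, berry bites 19.08, fruit rings 13.44 are the best per cm.
Filling by ratio: granola A + 2×fruit rings + 2×berry bites + choco pillows for 1966, with 19 cm left unused.
Dropping choco pillows frees 20 cm; slotting in honey loops (31 cm) lifts the total to 1975 at 126 cm.
The spare 8 cm is too small for any remaining product, and no exchange beats 1975.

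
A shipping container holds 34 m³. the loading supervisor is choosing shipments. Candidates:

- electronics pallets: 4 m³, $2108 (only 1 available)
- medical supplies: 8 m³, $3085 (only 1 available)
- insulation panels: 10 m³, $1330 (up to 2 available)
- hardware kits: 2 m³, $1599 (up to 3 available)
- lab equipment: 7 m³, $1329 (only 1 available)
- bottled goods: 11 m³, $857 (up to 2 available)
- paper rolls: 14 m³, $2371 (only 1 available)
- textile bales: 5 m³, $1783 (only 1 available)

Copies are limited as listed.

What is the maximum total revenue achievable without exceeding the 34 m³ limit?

13103

A density-first pass picks electronics pallets + medical supplies + 3×hardware kits + lab equipment + textile bales — 13102 at 30 m³.
Replace lab equipment with insulation panels: the trade gains 1 net, giving 13103 at 33 m³.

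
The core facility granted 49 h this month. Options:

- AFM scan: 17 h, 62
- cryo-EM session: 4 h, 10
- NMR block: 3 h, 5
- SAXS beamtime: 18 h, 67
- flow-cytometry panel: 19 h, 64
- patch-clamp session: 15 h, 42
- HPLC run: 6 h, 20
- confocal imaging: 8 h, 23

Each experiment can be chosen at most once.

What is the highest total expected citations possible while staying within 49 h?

172

AFM scan + SAXS beamtime + HPLC run + confocal imaging uses 49 of the 49 h and totals 172.
Runner-up AFM scan + cryo-EM session + NMR block + SAXS beamtime + HPLC run tops out at 164.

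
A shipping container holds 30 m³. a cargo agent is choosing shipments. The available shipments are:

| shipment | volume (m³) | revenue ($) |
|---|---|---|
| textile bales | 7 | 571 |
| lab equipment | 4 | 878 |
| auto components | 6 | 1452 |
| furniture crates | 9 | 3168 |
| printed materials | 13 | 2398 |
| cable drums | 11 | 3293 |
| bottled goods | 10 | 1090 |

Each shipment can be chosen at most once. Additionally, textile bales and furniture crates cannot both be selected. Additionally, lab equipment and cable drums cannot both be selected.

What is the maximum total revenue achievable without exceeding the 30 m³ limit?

Best packing: auto components + furniture crates + cable drums — 26 m³, 7913 total.
An exhaustive check of the 128 subsets confirms 7913.

7913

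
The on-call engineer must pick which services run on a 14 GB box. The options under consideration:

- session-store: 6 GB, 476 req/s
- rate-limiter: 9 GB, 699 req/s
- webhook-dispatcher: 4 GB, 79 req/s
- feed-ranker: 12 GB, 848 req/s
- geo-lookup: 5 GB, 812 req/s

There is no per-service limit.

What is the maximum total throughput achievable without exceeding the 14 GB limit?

1703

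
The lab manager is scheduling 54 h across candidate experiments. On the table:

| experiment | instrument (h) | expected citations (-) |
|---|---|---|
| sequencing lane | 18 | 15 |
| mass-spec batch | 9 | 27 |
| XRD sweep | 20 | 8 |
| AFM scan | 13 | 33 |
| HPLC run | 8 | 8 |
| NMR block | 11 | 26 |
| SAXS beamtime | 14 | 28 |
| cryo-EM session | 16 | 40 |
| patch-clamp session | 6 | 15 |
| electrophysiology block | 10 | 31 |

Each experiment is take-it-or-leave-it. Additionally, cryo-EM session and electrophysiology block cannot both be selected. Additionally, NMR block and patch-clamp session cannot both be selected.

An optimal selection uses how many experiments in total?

Best achievable expected citations is 134.
mass-spec batch + AFM scan + SAXS beamtime + patch-clamp session + electrophysiology block hits 134 at 52 h.
All optima have 5 experiments.

5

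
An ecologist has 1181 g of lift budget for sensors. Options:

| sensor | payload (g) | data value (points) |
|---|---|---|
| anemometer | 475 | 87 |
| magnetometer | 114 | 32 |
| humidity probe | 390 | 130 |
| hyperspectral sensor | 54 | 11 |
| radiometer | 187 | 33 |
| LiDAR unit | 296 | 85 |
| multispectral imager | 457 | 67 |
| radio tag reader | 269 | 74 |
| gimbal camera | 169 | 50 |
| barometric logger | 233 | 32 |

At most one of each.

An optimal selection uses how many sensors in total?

5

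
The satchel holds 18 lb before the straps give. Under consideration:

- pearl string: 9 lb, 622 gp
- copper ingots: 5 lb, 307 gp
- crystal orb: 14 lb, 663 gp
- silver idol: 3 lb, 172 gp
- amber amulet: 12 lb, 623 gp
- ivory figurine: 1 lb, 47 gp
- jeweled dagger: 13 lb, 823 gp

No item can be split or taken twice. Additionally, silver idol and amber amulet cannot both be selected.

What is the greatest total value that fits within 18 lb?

1148

The ratio ordering already packs tightly: pearl string + copper ingots + silver idol + ivory figurine, 18 lb, 1148.
Runner-up copper ingots + jeweled dagger tops out at 1130.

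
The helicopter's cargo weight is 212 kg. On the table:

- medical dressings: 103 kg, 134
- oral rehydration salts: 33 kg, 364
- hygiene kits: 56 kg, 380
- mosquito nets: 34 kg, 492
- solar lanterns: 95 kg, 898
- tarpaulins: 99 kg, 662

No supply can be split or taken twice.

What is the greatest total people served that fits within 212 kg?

A density-first pass picks oral rehydration salts + mosquito nets + solar lanterns — 1754 at 162 kg.
Dropping oral rehydration salts frees 33 kg; slotting in hygiene kits (56 kg) lifts the total to 1770 at 185 kg.
The closest alternative, oral rehydration salts + mosquito nets + solar lanterns, reaches only 1754.

1770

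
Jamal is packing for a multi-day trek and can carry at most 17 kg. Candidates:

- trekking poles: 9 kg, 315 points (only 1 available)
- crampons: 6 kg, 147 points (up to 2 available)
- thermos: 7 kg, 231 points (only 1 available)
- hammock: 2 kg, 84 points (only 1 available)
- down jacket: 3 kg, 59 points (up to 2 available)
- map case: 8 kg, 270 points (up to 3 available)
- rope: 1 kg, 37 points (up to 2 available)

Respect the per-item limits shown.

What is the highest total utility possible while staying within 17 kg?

585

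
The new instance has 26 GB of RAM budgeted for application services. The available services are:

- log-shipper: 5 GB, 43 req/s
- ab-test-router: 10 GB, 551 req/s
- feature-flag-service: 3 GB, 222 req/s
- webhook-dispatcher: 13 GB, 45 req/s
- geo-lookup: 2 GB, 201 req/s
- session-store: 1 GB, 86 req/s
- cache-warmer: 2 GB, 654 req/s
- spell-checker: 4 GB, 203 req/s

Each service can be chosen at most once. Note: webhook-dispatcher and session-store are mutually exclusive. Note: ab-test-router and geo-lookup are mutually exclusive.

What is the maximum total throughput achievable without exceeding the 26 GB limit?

Log-shipper + ab-test-router + feature-flag-service + session-store + cache-warmer + spell-checker uses 25 of the 26 GB and totals 1759.

1759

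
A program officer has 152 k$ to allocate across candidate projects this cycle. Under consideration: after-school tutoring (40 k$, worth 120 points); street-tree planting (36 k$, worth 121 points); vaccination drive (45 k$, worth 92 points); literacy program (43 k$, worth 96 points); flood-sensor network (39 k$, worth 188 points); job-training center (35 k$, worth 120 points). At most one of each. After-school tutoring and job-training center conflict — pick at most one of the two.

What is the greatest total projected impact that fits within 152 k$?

429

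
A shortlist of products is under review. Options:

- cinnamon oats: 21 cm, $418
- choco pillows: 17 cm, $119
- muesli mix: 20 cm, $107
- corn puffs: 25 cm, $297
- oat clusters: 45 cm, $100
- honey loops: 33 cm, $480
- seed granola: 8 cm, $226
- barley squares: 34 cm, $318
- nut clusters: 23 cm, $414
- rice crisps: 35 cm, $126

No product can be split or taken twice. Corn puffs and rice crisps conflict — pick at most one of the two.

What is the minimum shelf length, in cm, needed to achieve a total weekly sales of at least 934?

Minimise cm subject to total weekly sales ≥ 934.
cinnamon oats + seed granola + nut clusters: 1058 weekly sales at 52 cm.
No combination under 52 cm hits 934.

52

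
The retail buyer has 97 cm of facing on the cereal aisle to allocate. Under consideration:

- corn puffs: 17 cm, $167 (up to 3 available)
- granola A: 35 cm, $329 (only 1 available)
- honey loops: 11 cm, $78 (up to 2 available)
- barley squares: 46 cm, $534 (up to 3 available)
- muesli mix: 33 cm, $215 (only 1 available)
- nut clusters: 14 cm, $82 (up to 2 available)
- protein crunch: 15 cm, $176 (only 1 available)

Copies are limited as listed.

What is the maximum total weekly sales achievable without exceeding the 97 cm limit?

1068

Density check — protein crunch 11.73, barley squares 11.61, corn puffs 9.82, granola A 9.40 are the best per cm.
Greedy by ratio would take 2×corn puffs + barley squares + protein crunch: 95 cm used, total 1044.
Dropping 2×corn puffs and protein crunch frees 49 cm; slotting in barley squares (46 cm) lifts the total to 1068 at 92 cm.
The spare 5 cm is too small for any remaining product, and no exchange beats 1068.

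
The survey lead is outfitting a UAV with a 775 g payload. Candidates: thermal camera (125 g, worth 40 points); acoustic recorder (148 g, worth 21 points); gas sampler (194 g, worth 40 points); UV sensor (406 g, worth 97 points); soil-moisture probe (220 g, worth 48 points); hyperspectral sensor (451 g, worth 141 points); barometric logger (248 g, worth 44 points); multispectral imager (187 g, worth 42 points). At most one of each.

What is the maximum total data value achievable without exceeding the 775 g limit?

223

The ratio ordering already packs tightly: thermal camera + hyperspectral sensor + multispectral imager, 763 g, 223.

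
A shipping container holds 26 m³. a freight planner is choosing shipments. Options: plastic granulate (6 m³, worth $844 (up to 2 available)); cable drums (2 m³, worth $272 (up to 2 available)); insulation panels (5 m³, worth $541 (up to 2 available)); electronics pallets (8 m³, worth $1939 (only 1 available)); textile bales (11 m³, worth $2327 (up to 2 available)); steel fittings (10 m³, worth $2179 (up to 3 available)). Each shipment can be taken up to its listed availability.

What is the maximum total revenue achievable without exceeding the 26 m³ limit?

Best packing: plastic granulate + cable drums + electronics pallets + steel fittings — 26 m³, 5234 total.

5234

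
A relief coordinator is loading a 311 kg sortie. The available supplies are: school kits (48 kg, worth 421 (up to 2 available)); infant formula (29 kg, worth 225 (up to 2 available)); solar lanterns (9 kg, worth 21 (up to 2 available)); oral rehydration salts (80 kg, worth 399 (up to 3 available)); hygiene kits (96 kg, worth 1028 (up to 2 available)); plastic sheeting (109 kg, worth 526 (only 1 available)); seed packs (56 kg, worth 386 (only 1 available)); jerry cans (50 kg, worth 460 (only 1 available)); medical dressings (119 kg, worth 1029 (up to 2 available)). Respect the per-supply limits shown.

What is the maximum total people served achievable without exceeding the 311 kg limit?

3085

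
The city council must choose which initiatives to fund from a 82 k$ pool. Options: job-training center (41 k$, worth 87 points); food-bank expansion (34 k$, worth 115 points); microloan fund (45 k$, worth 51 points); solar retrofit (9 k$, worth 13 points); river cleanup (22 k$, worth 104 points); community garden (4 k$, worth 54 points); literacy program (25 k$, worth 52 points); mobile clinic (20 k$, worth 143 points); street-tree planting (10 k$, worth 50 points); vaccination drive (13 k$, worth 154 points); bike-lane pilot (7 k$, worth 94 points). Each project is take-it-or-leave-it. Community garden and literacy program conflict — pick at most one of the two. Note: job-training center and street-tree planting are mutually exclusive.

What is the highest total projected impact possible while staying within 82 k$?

By projected impact per k$: community garden 13.50, bike-lane pilot 13.43, vaccination drive 11.85 lead.
River cleanup + community garden + mobile clinic + street-tree planting + vaccination drive + bike-lane pilot uses 76 of the 82 k$ and totals 599.
Nothing else feasible within 82 k$ beats 599.

599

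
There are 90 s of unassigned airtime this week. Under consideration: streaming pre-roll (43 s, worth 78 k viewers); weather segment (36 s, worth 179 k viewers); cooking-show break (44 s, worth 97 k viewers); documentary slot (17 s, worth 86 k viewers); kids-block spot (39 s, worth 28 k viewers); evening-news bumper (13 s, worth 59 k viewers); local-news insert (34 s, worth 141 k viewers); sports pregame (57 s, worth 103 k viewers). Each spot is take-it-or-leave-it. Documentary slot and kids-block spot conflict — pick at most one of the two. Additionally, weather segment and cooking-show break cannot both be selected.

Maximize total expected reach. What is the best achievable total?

Density check — documentary slot 5.06, weather segment 4.97, evening-news bumper 4.54, local-news insert 4.15 are the best per s.
Filling by ratio: weather segment + documentary slot + evening-news bumper for 324, with 24 s left unused.
Replace evening-news bumper with local-news insert: the trade gains 82 net, giving 406 at 87 s.

406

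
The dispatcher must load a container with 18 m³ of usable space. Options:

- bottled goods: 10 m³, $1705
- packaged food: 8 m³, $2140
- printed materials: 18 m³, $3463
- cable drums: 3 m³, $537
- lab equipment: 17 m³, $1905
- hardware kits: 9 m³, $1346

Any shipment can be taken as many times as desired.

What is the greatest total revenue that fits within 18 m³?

4280

By revenue per m³: packaged food 267.50, printed materials 192.39, cable drums 179.00 lead.
2×packaged food uses 16 of the 18 m³ and totals 4280.
Nothing else within 18 m³ beats 4280.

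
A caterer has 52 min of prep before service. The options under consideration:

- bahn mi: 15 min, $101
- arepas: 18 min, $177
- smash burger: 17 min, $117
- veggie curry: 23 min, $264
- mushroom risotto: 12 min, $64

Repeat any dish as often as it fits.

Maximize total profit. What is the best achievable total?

2×veggie curry uses 46 of the 52 min and totals 528.
The spare 6 min is too small for any remaining dish, and no exchange beats 528.

528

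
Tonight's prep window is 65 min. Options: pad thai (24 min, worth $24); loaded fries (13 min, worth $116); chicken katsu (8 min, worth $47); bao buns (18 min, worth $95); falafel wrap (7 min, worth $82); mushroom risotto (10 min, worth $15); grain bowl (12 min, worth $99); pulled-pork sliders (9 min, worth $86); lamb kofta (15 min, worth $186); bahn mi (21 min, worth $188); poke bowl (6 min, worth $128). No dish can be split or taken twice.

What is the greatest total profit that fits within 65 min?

704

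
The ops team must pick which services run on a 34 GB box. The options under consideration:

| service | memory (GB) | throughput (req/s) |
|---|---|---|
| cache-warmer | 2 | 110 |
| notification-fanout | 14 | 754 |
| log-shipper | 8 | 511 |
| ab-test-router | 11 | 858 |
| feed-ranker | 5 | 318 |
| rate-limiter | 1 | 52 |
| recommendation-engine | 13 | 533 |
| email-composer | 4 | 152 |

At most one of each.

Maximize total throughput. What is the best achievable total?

2175

Filling by ratio: cache-warmer + log-shipper + ab-test-router + feed-ranker + rate-limiter + email-composer for 2001, with 3 GB left unused.
The 11 GB tied up in cache-warmer and feed-ranker and email-composer is better spent on notification-fanout — total rises to 2175 (34 GB).
That's the maximum — no swap from here does better than 2175.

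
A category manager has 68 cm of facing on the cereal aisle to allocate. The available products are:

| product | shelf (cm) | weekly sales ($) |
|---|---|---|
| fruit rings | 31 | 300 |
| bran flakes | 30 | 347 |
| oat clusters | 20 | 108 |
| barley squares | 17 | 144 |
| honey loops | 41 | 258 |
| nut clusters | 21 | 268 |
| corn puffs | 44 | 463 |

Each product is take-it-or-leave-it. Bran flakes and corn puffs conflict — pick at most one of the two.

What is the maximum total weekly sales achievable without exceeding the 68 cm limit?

The ratio ordering already packs tightly: bran flakes + barley squares + nut clusters, 68 cm, 759.

759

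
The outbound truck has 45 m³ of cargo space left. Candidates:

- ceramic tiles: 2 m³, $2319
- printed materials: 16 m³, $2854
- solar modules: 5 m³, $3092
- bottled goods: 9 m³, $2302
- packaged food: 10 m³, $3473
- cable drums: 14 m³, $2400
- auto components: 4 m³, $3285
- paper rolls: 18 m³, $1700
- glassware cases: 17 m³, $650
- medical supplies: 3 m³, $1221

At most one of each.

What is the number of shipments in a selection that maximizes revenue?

Optimal total is 16871.
ceramic tiles + solar modules + bottled goods + packaged food + cable drums + auto components hits 16871 at 44 m³.
Every optimal selection uses 6 shipments.

6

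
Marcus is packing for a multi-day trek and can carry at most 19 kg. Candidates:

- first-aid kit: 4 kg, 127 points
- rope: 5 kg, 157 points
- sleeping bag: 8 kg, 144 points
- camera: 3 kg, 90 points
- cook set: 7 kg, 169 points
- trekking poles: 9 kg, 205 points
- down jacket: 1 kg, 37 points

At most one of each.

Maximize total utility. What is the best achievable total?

543

Greedy by ratio would take first-aid kit + rope + camera + down jacket: 13 kg used, total 411.
Dropping down jacket frees 1 kg; slotting in cook set (7 kg) lifts the total to 543 at 19 kg.
The closest alternative, first-aid kit + rope + trekking poles + down jacket, reaches only 526.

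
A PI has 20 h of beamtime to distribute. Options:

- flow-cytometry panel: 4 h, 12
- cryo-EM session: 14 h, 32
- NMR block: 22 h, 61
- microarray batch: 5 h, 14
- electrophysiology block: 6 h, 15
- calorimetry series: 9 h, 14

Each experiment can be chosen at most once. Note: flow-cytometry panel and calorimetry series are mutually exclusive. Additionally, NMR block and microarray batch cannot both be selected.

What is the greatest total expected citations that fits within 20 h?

47

A density-first pass picks flow-cytometry panel + microarray batch + electrophysiology block — 41 at 15 h.
Dropping flow-cytometry panel and microarray batch frees 9 h; slotting in cryo-EM session (14 h) lifts the total to 47 at 20 h.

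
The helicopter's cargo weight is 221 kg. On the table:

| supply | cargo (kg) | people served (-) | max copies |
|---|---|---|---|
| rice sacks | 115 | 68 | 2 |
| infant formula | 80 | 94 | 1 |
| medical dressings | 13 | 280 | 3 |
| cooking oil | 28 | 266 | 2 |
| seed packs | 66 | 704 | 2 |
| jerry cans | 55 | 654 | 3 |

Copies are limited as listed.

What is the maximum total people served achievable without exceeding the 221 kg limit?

2852

Density check — medical dressings 21.54, jerry cans 11.89, seed packs 10.67, cooking oil 9.50 are the best per kg.
Greedy by ratio would take 3×medical dressings + 3×jerry cans: 204 kg used, total 2802.
Replace jerry cans with seed packs: the trade gains 50 net, giving 2852 at 215 kg.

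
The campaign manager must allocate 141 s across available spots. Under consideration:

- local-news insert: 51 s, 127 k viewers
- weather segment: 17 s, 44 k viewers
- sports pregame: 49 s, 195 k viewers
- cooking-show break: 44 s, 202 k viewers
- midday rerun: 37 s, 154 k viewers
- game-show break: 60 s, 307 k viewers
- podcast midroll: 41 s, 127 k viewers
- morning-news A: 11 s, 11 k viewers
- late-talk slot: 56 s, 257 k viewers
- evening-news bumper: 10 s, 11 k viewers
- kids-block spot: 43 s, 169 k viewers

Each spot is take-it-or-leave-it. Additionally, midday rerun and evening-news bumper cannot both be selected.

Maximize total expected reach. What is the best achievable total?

Best packing: cooking-show break + midday rerun + game-show break — 141 s, 663 total.
An exhaustive check of the 2048 subsets confirms 663.

663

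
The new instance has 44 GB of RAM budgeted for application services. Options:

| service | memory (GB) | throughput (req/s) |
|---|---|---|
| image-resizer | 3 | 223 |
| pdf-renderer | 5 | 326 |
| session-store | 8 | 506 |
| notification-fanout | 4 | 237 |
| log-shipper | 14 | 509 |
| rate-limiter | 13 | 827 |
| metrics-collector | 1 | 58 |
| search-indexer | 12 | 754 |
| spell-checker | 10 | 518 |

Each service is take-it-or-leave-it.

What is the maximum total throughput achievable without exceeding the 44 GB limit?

2708

Density check — image-resizer 74.33, pdf-renderer 65.20, rate-limiter 63.62, session-store 63.25 are the best per GB.
A density-first pass picks image-resizer + pdf-renderer + session-store + rate-limiter + metrics-collector + search-indexer — 2694 at 42 GB.
Dropping image-resizer frees 3 GB; slotting in notification-fanout (4 GB) lifts the total to 2708 at 43 GB.
Next best is image-resizer + pdf-renderer + rate-limiter + metrics-collector + search-indexer + spell-checker at 2706 (44 GB) — short by 2.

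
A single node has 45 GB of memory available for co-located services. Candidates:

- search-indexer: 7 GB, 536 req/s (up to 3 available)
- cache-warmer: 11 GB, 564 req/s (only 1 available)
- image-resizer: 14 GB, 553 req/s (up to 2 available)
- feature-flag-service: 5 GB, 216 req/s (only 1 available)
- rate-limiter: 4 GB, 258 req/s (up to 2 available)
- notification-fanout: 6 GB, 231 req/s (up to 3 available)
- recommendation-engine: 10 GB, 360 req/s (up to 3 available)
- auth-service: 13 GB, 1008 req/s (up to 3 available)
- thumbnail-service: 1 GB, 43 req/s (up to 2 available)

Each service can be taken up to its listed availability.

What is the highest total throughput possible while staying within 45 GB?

3389

Density check — auth-service 77.54, search-indexer 76.57, rate-limiter 64.50, cache-warmer 51.27 are the best per GB.
A density-first pass picks rate-limiter + 3×auth-service + 2×thumbnail-service — 3368 at 45 GB.
The 14 GB tied up in auth-service and thumbnail-service is better spent on 2×search-indexer — total rises to 3389 (45 GB).
No other feasible combination exceeds 3389.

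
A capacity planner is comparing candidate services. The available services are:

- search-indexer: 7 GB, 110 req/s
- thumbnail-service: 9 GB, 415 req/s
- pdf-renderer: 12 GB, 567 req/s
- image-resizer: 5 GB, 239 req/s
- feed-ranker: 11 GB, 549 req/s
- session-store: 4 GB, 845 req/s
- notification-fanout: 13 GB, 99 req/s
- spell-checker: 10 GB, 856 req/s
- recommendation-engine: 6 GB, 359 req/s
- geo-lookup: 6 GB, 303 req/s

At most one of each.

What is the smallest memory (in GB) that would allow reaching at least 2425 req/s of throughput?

29

Look for the lowest-memory combination reaching 2425.
Taking thumbnail-service + session-store + spell-checker + recommendation-engine gives 2475 (≥ 2425) for 29 GB.
Below 29 GB the best achievable stays under 2425.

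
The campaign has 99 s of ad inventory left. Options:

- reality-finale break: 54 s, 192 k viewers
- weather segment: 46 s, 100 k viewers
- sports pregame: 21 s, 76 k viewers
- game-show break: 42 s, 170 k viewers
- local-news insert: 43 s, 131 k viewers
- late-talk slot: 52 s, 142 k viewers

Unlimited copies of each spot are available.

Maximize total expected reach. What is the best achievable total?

362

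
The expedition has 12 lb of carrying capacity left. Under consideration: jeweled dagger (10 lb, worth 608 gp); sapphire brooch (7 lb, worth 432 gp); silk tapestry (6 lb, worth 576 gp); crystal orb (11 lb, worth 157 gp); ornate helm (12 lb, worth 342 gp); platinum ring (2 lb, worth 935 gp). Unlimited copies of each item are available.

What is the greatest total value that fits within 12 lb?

5610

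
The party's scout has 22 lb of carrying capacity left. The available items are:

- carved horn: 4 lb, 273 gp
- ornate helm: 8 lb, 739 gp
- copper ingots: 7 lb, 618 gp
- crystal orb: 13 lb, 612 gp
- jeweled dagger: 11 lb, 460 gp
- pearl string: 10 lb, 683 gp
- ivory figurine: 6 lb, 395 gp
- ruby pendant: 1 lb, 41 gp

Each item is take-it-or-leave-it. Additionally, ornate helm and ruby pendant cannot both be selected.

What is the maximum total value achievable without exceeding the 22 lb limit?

Ranking by ratio (value/lb): ornate helm 92.38, copper ingots 88.29, pearl string 68.30, carved horn 68.25.
Ornate helm + copper ingots + ivory figurine uses 21 of the 22 lb and totals 1752.
Next best is carved horn + ornate helm + pearl string at 1695 (22 lb) — short by 57.

1752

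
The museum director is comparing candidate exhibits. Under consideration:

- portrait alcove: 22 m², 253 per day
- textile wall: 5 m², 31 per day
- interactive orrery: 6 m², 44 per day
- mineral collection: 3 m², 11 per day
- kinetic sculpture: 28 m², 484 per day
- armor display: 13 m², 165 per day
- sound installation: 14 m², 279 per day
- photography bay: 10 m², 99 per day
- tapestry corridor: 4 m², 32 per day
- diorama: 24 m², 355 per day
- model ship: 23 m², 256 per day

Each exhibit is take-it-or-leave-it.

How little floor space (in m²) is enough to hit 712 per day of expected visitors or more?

42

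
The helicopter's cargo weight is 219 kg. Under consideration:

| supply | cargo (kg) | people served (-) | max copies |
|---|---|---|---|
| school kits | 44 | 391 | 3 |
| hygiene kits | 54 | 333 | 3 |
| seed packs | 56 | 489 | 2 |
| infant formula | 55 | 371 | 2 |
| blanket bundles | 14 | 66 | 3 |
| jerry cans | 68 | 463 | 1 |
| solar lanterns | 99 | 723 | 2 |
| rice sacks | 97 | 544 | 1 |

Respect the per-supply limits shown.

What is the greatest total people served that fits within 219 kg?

The ratio heuristic lands on 3×school kits + seed packs + 2×blanket bundles (1794) but leaves 3 kg idle.
The 58 kg tied up in school kits and blanket bundles is better spent on seed packs — total rises to 1826 (214 kg).
The spare 5 kg is too small for any remaining supply, and no exchange beats 1826.

1826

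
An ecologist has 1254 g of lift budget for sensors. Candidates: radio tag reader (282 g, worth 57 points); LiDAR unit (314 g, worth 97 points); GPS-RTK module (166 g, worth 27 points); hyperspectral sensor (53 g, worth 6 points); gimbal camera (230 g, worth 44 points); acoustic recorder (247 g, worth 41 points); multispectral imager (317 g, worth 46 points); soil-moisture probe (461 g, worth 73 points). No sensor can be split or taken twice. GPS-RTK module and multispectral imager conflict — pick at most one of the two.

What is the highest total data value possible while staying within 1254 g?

By data value per g: LiDAR unit 0.31, radio tag reader 0.20, gimbal camera 0.19 lead.
Best packing: radio tag reader + LiDAR unit + GPS-RTK module + gimbal camera + acoustic recorder — 1239 g, 266 total.
The closest alternative, LiDAR unit + gimbal camera + acoustic recorder + soil-moisture probe, reaches only 255.

266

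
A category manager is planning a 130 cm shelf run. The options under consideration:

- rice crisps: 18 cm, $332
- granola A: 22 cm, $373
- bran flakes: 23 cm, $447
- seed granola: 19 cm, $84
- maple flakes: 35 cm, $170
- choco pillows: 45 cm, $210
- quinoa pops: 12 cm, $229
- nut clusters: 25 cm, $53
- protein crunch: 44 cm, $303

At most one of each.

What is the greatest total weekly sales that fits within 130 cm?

Ranking by ratio (weekly sales/cm): bran flakes 19.43, quinoa pops 19.08, rice crisps 18.44.
The ratio ordering already packs tightly: rice crisps + granola A + bran flakes + quinoa pops + protein crunch, 119 cm, 1684.
That's the maximum — no swap from here does better than 1684.

1684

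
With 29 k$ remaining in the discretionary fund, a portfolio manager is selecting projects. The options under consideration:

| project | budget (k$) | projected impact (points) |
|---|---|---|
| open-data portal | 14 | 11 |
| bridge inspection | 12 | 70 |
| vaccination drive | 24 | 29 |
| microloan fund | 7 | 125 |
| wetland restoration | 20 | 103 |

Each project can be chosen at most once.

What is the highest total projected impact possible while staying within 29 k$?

228

Density check — microloan fund 17.86, bridge inspection 5.83, wetland restoration 5.15 are the best per k$.
Taking the top-ratio projects first gives bridge inspection + microloan fund for 195 (19 k$).
Dropping bridge inspection frees 12 k$; slotting in wetland restoration (20 k$) lifts the total to 228 at 27 k$.
The closest alternative, bridge inspection + microloan fund, reaches only 195.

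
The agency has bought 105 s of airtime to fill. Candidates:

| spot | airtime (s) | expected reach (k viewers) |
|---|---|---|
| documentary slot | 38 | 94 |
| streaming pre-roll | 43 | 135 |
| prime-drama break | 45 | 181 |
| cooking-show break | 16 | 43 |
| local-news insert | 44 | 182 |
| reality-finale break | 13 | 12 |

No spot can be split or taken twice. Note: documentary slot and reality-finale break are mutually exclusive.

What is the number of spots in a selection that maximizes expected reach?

Optimal total is 406.
prime-drama break + cooking-show break + local-news insert hits 406 at 105 s.
Every optimal selection uses 3 spots.

3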